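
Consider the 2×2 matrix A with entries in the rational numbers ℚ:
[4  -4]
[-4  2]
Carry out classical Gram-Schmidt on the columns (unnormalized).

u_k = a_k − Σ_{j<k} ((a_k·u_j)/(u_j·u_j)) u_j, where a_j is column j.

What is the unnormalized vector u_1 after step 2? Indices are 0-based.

u_1 = (-1, -1)

Step 1: u_0 = a_0 = (4, -4).
Step 2: u_1 = a_1 − (-3/4)·u_0 = (-1, -1).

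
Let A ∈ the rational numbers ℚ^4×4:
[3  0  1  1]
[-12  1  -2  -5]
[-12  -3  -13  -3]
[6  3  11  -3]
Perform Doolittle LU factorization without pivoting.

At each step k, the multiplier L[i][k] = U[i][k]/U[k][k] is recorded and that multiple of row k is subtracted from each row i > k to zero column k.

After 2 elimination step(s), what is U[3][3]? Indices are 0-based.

U[3][3] = -2

Step 1: pivot at (0,0) is 3.
  row1 ← row1 − (-4)·row0  ⇒  L[1][0]=-4, U row1=(0, 1, 2, -1)
  row2 ← row2 − (-4)·row0  ⇒  L[2][0]=-4, U row2=(0, -3, -9, 1)
  row3 ← row3 − (2)·row0  ⇒  L[3][0]=2, U row3=(0, 3, 9, -5)
Step 2: pivot at (1,1) is 1.
  row2 ← row2 − (-3)·row1  ⇒  L[2][1]=-3, U row2=(0, 0, -3, -2)
  row3 ← row3 − (3)·row1  ⇒  L[3][1]=3, U row3=(0, 0, 3, -2)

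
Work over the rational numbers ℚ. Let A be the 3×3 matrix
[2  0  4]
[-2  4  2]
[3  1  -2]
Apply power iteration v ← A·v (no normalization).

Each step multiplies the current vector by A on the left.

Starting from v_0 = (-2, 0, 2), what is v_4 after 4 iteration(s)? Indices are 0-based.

v_0 = (-2, 0, 2).
v_1 = A·v_0 = (4, 8, -10).
v_2 = A·v_1 = (-32, 4, 40).
v_3 = A·v_2 = (96, 160, -172).
v_4 = A·v_3 = (-496, 104, 792).

v_4 = (-496, 104, 792)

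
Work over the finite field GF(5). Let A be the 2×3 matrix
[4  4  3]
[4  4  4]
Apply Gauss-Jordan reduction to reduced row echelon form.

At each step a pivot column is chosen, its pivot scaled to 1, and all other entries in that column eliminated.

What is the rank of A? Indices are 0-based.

rank = 2

[1] R0 /= 4  ⇒  (1, 1, 2)
     R1 -= 4·R0  ⇒  (0, 0, 1)
column 1 empty below row 1
[2] R1 /= 1  ⇒  (0, 0, 1)
     R0 -= 2·R1  ⇒  (1, 1, 0)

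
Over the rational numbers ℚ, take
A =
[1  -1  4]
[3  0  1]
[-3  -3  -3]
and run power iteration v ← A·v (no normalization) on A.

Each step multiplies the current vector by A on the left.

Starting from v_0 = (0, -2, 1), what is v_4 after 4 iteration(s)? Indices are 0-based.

v_0 = (0, -2, 1).
v_1 = A·v_0 = (6, 1, 3).
v_2 = A·v_1 = (17, 21, -30).
v_3 = A·v_2 = (-124, 21, -24).
v_4 = A·v_3 = (-241, -396, 381).

v_4 = (-241, -396, 381)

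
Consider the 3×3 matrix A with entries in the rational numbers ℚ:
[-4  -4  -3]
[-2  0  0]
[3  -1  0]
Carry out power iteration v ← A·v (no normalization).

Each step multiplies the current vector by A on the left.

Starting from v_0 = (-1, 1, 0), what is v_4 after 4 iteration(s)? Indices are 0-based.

v_4 = (36, 20, -22)

v_0 = (-1, 1, 0).
v_1 = A·v_0 = (0, 2, -4).
v_2 = A·v_1 = (4, 0, -2).
v_3 = A·v_2 = (-10, -8, 12).
v_4 = A·v_3 = (36, 20, -22).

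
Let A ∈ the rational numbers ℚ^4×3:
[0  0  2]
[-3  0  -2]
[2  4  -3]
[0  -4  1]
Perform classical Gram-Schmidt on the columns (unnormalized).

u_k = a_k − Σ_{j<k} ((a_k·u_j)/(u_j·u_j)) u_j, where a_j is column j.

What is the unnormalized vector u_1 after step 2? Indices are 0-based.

u_1 = (0, 24/13, 36/13, -4)

Step 1: u_0 = a_0 = (0, -3, 2, 0).
Step 2: u_1 = a_1 − (8/13)·u_0 = (0, 24/13, 36/13, -4).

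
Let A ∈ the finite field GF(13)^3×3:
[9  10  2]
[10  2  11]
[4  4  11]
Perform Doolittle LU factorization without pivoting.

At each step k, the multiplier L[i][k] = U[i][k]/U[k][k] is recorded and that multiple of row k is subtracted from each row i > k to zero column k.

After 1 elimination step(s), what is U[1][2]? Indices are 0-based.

U[1][2] = 3

Step 1: pivot at (0,0) is 9.
  row1 ← row1 − (4)·row0  ⇒  L[1][0]=4, U row1=(0, 1, 3)
  row2 ← row2 − (12)·row0  ⇒  L[2][0]=12, U row2=(0, 1, 0)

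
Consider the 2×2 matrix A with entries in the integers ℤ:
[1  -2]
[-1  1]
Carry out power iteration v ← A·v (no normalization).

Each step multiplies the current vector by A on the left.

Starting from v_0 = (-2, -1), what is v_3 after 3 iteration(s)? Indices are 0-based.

v_3 = (-4, 3)

v_0 = (-2, -1).
v_1 = A·v_0 = (0, 1).
v_2 = A·v_1 = (-2, 1).
v_3 = A·v_2 = (-4, 3).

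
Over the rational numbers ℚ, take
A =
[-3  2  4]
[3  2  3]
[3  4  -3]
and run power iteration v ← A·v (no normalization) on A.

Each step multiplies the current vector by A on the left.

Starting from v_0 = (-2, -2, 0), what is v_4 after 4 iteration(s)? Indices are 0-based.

v_4 = (-3142, -1652, 644)

v_0 = (-2, -2, 0).
v_1 = A·v_0 = (2, -10, -14).
v_2 = A·v_1 = (-82, -56, 8).
v_3 = A·v_2 = (166, -334, -494).
v_4 = A·v_3 = (-3142, -1652, 644).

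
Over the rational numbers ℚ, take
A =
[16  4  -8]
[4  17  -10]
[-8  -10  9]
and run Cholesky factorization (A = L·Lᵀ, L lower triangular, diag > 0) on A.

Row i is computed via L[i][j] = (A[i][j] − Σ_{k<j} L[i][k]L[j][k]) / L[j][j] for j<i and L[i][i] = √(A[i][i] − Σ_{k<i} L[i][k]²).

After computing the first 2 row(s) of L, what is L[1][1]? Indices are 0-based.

Step 1: L[0][0] = √(16) = 4.
  L[1][0] = (4) / L[0][0] = 1.
Step 2: L[1][1] = √(16) = 4.

L[1][1] = 4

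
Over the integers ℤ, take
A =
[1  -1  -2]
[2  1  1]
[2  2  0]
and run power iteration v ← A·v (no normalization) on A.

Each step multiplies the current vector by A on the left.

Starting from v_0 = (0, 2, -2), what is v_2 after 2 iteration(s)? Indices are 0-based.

v_2 = (-6, 8, 4)

v_0 = (0, 2, -2).
v_1 = A·v_0 = (2, 0, 4).
v_2 = A·v_1 = (-6, 8, 4).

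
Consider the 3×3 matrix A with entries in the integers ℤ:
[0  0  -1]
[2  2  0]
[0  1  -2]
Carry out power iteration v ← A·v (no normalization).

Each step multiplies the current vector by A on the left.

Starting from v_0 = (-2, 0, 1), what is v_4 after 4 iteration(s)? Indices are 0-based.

v_4 = (10, -32, 4)

v_0 = (-2, 0, 1).
v_1 = A·v_0 = (-1, -4, -2).
v_2 = A·v_1 = (2, -10, 0).
v_3 = A·v_2 = (0, -16, -10).
v_4 = A·v_3 = (10, -32, 4).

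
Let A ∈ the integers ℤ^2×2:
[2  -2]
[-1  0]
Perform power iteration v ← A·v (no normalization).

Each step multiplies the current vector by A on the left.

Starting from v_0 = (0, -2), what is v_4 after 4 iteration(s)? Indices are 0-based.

v_0 = (0, -2).
v_1 = A·v_0 = (4, 0).
v_2 = A·v_1 = (8, -4).
v_3 = A·v_2 = (24, -8).
v_4 = A·v_3 = (64, -24).

v_4 = (64, -24)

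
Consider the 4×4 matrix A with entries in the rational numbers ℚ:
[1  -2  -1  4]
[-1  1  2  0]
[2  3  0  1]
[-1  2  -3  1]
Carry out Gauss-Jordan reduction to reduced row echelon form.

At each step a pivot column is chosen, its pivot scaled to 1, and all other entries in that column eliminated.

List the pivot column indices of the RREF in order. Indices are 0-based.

step 1: normalize row 0 (÷1) = (1, -2, -1, 4)
  row 1: subtract -1×row0 = (0, -1, 1, 4)
  row 2: subtract 2×row0 = (0, 7, 2, -7)
  row 3: subtract -1×row0 = (0, 0, -4, 5)
step 2: normalize row 1 (÷-1) = (0, 1, -1, -4)
  row 0: subtract -2×row1 = (1, 0, -3, -4)
  row 2: subtract 7×row1 = (0, 0, 9, 21)
step 3: normalize row 2 (÷9) = (0, 0, 1, 7/3)
  row 0: subtract -3×row2 = (1, 0, 0, 3)
  row 1: subtract -1×row2 = (0, 1, 0, -5/3)
  row 3: subtract -4×row2 = (0, 0, 0, 43/3)
step 4: normalize row 3 (÷43/3) = (0, 0, 0, 1)
  row 0: subtract 3×row3 = (1, 0, 0, 0)
  row 1: subtract -5/3×row3 = (0, 1, 0, 0)
  row 2: subtract 7/3×row3 = (0, 0, 1, 0)

pivot columns: 0, 1, 2, 3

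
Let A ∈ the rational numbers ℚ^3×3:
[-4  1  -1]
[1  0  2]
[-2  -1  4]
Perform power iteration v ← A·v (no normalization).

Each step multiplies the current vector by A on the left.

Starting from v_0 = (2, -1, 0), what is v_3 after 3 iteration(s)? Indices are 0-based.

v_0 = (2, -1, 0).
v_1 = A·v_0 = (-9, 2, -3).
v_2 = A·v_1 = (41, -15, 4).
v_3 = A·v_2 = (-183, 49, -51).

v_3 = (-183, 49, -51)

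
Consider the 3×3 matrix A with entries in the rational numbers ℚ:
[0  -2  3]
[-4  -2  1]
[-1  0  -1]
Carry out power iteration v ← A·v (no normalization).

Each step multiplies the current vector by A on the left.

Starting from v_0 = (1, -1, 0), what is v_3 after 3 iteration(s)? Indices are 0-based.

v_3 = (7, 5, 0)

v_0 = (1, -1, 0).
v_1 = A·v_0 = (2, -2, -1).
v_2 = A·v_1 = (1, -5, -1).
v_3 = A·v_2 = (7, 5, 0).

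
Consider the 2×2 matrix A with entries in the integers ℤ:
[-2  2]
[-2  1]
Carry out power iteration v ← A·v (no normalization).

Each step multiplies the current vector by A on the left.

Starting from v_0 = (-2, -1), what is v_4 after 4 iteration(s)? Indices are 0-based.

v_4 = (2, 7)

v_0 = (-2, -1).
v_1 = A·v_0 = (2, 3).
v_2 = A·v_1 = (2, -1).
v_3 = A·v_2 = (-6, -5).
v_4 = A·v_3 = (2, 7).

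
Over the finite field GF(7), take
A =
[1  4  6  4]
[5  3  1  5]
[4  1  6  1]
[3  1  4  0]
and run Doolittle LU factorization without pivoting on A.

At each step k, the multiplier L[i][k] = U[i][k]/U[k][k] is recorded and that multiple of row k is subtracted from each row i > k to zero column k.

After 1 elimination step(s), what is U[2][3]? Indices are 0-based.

k=0: U[0][0]=1
  eliminate (1,0): mult=5, new row 1: (0, 4, 6, 6); set L[1][0]=5
  eliminate (2,0): mult=4, new row 2: (0, 6, 3, 6); set L[2][0]=4
  eliminate (3,0): mult=3, new row 3: (0, 3, 0, 2); set L[3][0]=3

U[2][3] = 6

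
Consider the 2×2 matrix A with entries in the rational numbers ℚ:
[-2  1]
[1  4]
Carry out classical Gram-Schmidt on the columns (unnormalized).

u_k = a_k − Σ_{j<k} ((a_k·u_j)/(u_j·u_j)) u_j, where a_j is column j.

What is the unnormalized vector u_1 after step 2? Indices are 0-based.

Step 1: u_0 = a_0 = (-2, 1).
Step 2: u_1 = a_1 − (2/5)·u_0 = (9/5, 18/5).

u_1 = (9/5, 18/5)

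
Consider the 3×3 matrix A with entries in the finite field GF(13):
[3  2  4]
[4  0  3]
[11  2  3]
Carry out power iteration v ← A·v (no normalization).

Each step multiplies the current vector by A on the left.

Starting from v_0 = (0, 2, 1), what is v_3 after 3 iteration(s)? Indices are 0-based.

v_3 = (12, 5, 10)

v_0 = (0, 2, 1).
v_1 = A·v_0 = (8, 3, 7).
v_2 = A·v_1 = (6, 1, 11).
v_3 = A·v_2 = (12, 5, 10).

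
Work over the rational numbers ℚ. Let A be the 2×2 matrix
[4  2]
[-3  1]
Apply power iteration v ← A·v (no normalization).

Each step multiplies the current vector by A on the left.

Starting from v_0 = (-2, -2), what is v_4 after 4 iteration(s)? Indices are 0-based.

v_4 = (0, 400)

v_0 = (-2, -2).
v_1 = A·v_0 = (-12, 4).
v_2 = A·v_1 = (-40, 40).
v_3 = A·v_2 = (-80, 160).
v_4 = A·v_3 = (0, 400).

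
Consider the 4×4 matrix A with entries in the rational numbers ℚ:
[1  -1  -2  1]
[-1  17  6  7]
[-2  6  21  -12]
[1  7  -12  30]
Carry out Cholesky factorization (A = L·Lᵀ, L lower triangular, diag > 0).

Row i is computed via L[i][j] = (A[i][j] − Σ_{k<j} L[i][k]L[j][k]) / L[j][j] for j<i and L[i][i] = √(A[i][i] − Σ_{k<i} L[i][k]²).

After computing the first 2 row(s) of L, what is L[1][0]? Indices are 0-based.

L[1][0] = -1

Step 1: L[0][0] = √(1) = 1.
  L[1][0] = (-1) / L[0][0] = -1.
Step 2: L[1][1] = √(16) = 4.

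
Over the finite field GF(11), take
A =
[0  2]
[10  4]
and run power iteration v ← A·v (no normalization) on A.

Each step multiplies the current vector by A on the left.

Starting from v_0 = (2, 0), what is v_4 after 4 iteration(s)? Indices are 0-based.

v_4 = (10, 3)

v_0 = (2, 0).
v_1 = A·v_0 = (0, 9).
v_2 = A·v_1 = (7, 3).
v_3 = A·v_2 = (6, 5).
v_4 = A·v_3 = (10, 3).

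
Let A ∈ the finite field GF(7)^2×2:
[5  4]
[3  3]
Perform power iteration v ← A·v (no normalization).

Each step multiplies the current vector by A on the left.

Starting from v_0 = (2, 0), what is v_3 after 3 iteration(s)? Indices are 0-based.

v_0 = (2, 0).
v_1 = A·v_0 = (3, 6).
v_2 = A·v_1 = (4, 6).
v_3 = A·v_2 = (2, 2).

v_3 = (2, 2)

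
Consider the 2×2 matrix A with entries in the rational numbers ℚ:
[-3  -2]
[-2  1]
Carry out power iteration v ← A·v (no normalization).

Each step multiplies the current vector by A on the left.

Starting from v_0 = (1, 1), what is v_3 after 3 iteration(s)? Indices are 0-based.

v_0 = (1, 1).
v_1 = A·v_0 = (-5, -1).
v_2 = A·v_1 = (17, 9).
v_3 = A·v_2 = (-69, -25).

v_3 = (-69, -25)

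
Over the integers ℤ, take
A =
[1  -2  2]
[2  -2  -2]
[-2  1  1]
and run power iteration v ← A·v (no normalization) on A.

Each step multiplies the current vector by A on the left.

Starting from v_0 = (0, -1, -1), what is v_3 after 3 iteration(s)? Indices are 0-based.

v_3 = (0, -20, 22)

v_0 = (0, -1, -1).
v_1 = A·v_0 = (0, 4, -2).
v_2 = A·v_1 = (-12, -4, 2).
v_3 = A·v_2 = (0, -20, 22).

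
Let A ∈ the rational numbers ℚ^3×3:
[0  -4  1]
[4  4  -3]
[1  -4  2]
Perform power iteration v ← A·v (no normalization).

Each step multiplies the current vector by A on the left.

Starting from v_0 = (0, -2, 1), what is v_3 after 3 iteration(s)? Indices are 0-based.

v_0 = (0, -2, 1).
v_1 = A·v_0 = (9, -11, 10).
v_2 = A·v_1 = (54, -38, 73).
v_3 = A·v_2 = (225, -155, 352).

v_3 = (225, -155, 352)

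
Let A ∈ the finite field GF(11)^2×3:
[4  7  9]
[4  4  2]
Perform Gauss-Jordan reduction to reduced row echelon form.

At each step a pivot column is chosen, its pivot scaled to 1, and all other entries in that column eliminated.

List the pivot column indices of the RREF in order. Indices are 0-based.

pivot columns: 0, 1

pivot(0,0)=4: scale R0 → (1, 10, 5)
  clear (1,0): R1 −= (4)R0 → (0, 8, 4)
pivot(1,1)=8: scale R1 → (0, 1, 6)
  clear (0,1): R0 −= (10)R1 → (1, 0, 0)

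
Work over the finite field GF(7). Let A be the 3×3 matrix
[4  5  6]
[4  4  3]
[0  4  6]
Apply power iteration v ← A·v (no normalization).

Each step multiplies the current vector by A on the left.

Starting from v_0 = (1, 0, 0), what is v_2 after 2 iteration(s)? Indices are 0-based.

v_2 = (1, 4, 2)

v_0 = (1, 0, 0).
v_1 = A·v_0 = (4, 4, 0).
v_2 = A·v_1 = (1, 4, 2).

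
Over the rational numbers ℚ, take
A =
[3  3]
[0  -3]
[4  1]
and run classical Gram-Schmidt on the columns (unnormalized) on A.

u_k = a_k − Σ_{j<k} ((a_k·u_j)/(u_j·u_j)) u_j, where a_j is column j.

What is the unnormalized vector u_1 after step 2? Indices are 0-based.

Step 1: u_0 = a_0 = (3, 0, 4).
Step 2: u_1 = a_1 − (13/25)·u_0 = (36/25, -3, -27/25).

u_1 = (36/25, -3, -27/25)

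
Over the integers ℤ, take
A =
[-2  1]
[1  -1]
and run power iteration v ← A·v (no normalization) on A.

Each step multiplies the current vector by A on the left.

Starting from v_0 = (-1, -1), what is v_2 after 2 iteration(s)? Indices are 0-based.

v_2 = (-2, 1)

v_0 = (-1, -1).
v_1 = A·v_0 = (1, 0).
v_2 = A·v_1 = (-2, 1).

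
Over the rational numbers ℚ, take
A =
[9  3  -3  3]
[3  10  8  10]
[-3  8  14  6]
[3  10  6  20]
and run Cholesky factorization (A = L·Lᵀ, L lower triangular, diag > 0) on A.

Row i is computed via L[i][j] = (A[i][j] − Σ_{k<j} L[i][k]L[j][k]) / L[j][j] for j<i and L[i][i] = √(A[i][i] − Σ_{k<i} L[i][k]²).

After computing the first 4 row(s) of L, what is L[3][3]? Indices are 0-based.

Step 1: L[0][0] = √(9) = 3.
  L[1][0] = (3) / L[0][0] = 1.
Step 2: L[1][1] = √(9) = 3.
  L[2][0] = (-3) / L[0][0] = -1.
  L[2][1] = (9) / L[1][1] = 3.
Step 3: L[2][2] = √(4) = 2.
  L[3][0] = (3) / L[0][0] = 1.
  L[3][1] = (9) / L[1][1] = 3.
  L[3][2] = (-2) / L[2][2] = -1.
Step 4: L[3][3] = √(9) = 3.

L[3][3] = 3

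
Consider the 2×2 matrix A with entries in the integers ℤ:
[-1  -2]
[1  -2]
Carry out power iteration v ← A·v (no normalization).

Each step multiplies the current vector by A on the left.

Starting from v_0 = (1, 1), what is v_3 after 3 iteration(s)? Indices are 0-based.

v_3 = (-3, 7)

v_0 = (1, 1).
v_1 = A·v_0 = (-3, -1).
v_2 = A·v_1 = (5, -1).
v_3 = A·v_2 = (-3, 7).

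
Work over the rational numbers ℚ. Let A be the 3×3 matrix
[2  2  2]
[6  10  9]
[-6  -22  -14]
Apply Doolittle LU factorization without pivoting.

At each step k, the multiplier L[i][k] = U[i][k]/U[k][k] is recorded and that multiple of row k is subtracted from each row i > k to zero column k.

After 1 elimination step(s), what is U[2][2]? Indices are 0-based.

k=0: U[0][0]=2
  eliminate (1,0): mult=3, new row 1: (0, 4, 3); set L[1][0]=3
  eliminate (2,0): mult=-3, new row 2: (0, -16, -8); set L[2][0]=-3

U[2][2] = -8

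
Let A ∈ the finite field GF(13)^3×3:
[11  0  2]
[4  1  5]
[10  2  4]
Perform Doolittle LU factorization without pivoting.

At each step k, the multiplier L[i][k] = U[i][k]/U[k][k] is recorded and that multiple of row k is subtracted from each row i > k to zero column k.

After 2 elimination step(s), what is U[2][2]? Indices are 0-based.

U[2][2] = 9

k=0: U[0][0]=11
  eliminate (1,0): mult=11, new row 1: (0, 1, 9); set L[1][0]=11
  eliminate (2,0): mult=8, new row 2: (0, 2, 1); set L[2][0]=8
k=1: U[1][1]=1
  eliminate (2,1): mult=2, new row 2: (0, 0, 9); set L[2][1]=2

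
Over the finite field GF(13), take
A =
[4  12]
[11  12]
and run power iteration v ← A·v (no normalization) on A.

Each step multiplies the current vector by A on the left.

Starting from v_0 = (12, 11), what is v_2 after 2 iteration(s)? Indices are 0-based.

v_2 = (1, 0)

v_0 = (12, 11).
v_1 = A·v_0 = (11, 4).
v_2 = A·v_1 = (1, 0).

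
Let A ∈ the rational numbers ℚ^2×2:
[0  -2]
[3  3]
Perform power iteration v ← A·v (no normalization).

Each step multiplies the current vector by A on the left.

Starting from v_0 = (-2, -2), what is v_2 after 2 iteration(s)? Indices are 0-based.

v_2 = (24, -24)

v_0 = (-2, -2).
v_1 = A·v_0 = (4, -12).
v_2 = A·v_1 = (24, -24).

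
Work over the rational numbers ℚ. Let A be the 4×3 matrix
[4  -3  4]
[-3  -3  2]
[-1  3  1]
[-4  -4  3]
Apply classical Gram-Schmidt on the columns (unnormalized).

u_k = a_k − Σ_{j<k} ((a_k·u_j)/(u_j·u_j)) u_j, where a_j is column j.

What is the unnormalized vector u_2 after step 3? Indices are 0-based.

Step 1: u_0 = a_0 = (4, -3, -1, -4).
Step 2: u_1 = a_1 − (5/21)·u_0 = (-83/21, -16/7, 68/21, -64/21).
Step 3: u_2 = a_2 − (-1/14)·u_0 − (-552/853)·u_1 = (1474/853, 523/1706, 5159/1706, 633/853).

u_2 = (1474/853, 523/1706, 5159/1706, 633/853)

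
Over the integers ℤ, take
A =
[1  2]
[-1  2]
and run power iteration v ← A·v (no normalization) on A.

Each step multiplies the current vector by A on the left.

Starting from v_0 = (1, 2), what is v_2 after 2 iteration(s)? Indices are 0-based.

v_2 = (11, 1)

v_0 = (1, 2).
v_1 = A·v_0 = (5, 3).
v_2 = A·v_1 = (11, 1).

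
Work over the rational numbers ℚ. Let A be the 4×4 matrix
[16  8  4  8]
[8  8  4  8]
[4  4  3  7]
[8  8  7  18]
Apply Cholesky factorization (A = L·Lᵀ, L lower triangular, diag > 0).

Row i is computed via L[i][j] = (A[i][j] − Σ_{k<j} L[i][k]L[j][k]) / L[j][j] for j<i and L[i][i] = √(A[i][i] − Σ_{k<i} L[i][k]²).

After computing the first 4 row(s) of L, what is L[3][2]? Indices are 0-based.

Step 1: L[0][0] = √(16) = 4.
  L[1][0] = (8) / L[0][0] = 2.
Step 2: L[1][1] = √(4) = 2.
  L[2][0] = (4) / L[0][0] = 1.
  L[2][1] = (2) / L[1][1] = 1.
Step 3: L[2][2] = √(1) = 1.
  L[3][0] = (8) / L[0][0] = 2.
  L[3][1] = (4) / L[1][1] = 2.
  L[3][2] = (3) / L[2][2] = 3.
Step 4: L[3][3] = √(1) = 1.

L[3][2] = 3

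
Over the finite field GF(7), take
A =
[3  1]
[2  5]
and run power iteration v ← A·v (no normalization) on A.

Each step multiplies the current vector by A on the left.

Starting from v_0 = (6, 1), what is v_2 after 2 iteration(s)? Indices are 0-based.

v_0 = (6, 1).
v_1 = A·v_0 = (5, 3).
v_2 = A·v_1 = (4, 4).

v_2 = (4, 4)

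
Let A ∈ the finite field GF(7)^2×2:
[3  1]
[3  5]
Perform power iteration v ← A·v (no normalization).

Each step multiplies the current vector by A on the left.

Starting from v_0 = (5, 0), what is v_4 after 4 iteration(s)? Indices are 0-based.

v_4 = (0, 5)

v_0 = (5, 0).
v_1 = A·v_0 = (1, 1).
v_2 = A·v_1 = (4, 1).
v_3 = A·v_2 = (6, 3).
v_4 = A·v_3 = (0, 5).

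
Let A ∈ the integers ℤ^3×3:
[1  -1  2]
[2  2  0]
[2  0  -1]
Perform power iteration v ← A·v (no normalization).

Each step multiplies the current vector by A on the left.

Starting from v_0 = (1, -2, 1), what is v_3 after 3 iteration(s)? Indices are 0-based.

v_3 = (21, 30, 9)

v_0 = (1, -2, 1).
v_1 = A·v_0 = (5, -2, 1).
v_2 = A·v_1 = (9, 6, 9).
v_3 = A·v_2 = (21, 30, 9).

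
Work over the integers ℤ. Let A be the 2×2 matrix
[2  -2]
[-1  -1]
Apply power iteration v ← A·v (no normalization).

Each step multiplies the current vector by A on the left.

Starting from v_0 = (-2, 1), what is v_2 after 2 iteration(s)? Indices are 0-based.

v_0 = (-2, 1).
v_1 = A·v_0 = (-6, 1).
v_2 = A·v_1 = (-14, 5).

v_2 = (-14, 5)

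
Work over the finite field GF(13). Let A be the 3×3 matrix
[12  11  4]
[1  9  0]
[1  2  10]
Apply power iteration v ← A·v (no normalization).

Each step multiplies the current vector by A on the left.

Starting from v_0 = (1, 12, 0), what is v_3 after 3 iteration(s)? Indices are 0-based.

v_0 = (1, 12, 0).
v_1 = A·v_0 = (1, 5, 12).
v_2 = A·v_1 = (11, 7, 1).
v_3 = A·v_2 = (5, 9, 9).

v_3 = (5, 9, 9)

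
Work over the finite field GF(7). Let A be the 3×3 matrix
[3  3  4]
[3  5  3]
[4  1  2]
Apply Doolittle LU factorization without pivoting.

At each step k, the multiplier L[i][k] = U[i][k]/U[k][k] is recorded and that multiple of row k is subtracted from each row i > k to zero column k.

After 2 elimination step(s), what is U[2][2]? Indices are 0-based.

k=0: U[0][0]=3
  eliminate (1,0): mult=1, new row 1: (0, 2, 6); set L[1][0]=1
  eliminate (2,0): mult=6, new row 2: (0, 4, 6); set L[2][0]=6
k=1: U[1][1]=2
  eliminate (2,1): mult=2, new row 2: (0, 0, 1); set L[2][1]=2

U[2][2] = 1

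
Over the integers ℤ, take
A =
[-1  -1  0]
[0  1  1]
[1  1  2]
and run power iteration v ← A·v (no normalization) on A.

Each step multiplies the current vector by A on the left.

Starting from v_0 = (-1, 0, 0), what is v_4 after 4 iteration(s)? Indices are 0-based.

v_4 = (0, -6, -8)

v_0 = (-1, 0, 0).
v_1 = A·v_0 = (1, 0, -1).
v_2 = A·v_1 = (-1, -1, -1).
v_3 = A·v_2 = (2, -2, -4).
v_4 = A·v_3 = (0, -6, -8).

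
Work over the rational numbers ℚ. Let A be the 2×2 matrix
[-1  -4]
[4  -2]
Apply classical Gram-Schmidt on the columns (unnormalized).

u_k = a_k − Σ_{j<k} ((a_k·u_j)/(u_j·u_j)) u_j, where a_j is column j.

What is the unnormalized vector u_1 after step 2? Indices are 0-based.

u_1 = (-72/17, -18/17)

Step 1: u_0 = a_0 = (-1, 4).
Step 2: u_1 = a_1 − (-4/17)·u_0 = (-72/17, -18/17).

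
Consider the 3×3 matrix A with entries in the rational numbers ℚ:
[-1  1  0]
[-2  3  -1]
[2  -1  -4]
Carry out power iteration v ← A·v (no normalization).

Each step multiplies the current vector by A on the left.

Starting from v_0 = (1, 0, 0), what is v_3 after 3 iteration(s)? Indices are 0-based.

v_0 = (1, 0, 0).
v_1 = A·v_0 = (-1, -2, 2).
v_2 = A·v_1 = (-1, -6, -8).
v_3 = A·v_2 = (-5, -8, 36).

v_3 = (-5, -8, 36)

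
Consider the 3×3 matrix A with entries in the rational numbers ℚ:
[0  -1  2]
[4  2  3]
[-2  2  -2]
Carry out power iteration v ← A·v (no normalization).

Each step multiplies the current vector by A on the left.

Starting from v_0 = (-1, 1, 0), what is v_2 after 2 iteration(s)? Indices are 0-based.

v_0 = (-1, 1, 0).
v_1 = A·v_0 = (-1, -2, 4).
v_2 = A·v_1 = (10, 4, -10).

v_2 = (10, 4, -10)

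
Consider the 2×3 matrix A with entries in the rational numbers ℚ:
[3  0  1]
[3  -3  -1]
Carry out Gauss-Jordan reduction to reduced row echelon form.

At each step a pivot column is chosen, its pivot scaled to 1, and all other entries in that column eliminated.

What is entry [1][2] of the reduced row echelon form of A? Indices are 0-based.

M[1][2] = 2/3

step 1: normalize row 0 (÷3) = (1, 0, 1/3)
  row 1: subtract 3×row0 = (0, -3, -2)
step 2: normalize row 1 (÷-3) = (0, 1, 2/3)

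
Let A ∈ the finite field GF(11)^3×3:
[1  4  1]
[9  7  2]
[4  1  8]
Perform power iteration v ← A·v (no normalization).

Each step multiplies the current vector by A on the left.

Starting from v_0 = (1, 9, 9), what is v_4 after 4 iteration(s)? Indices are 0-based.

v_0 = (1, 9, 9).
v_1 = A·v_0 = (2, 2, 8).
v_2 = A·v_1 = (7, 4, 8).
v_3 = A·v_2 = (9, 8, 8).
v_4 = A·v_3 = (5, 10, 9).

v_4 = (5, 10, 9)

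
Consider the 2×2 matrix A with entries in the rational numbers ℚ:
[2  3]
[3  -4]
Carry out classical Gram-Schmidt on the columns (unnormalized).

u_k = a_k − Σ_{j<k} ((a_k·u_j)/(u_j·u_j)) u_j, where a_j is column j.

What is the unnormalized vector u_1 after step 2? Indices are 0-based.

Step 1: u_0 = a_0 = (2, 3).
Step 2: u_1 = a_1 − (-6/13)·u_0 = (51/13, -34/13).

u_1 = (51/13, -34/13)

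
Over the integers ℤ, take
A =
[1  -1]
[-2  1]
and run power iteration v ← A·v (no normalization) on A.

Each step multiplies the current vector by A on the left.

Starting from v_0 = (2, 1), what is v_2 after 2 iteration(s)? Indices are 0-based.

v_2 = (4, -5)

v_0 = (2, 1).
v_1 = A·v_0 = (1, -3).
v_2 = A·v_1 = (4, -5).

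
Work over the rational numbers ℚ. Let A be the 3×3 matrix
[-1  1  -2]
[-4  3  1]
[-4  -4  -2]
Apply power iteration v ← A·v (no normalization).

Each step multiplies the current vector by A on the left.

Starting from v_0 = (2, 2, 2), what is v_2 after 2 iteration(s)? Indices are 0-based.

v_0 = (2, 2, 2).
v_1 = A·v_0 = (-4, 0, -20).
v_2 = A·v_1 = (44, -4, 56).

v_2 = (44, -4, 56)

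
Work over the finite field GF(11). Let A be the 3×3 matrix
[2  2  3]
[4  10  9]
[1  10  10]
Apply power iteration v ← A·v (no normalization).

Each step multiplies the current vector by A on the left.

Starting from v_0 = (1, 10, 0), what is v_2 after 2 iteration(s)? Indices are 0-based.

v_2 = (5, 2, 4)

v_0 = (1, 10, 0).
v_1 = A·v_0 = (0, 5, 2).
v_2 = A·v_1 = (5, 2, 4).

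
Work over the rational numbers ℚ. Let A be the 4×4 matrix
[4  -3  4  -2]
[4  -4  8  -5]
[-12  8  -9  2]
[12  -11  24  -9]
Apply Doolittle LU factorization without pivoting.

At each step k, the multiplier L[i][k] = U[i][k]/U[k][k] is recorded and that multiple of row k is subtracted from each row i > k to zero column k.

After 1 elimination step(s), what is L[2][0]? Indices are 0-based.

k=0: U[0][0]=4
  eliminate (1,0): mult=1, new row 1: (0, -1, 4, -3); set L[1][0]=1
  eliminate (2,0): mult=-3, new row 2: (0, -1, 3, -4); set L[2][0]=-3
  eliminate (3,0): mult=3, new row 3: (0, -2, 12, -3); set L[3][0]=3

L[2][0] = -3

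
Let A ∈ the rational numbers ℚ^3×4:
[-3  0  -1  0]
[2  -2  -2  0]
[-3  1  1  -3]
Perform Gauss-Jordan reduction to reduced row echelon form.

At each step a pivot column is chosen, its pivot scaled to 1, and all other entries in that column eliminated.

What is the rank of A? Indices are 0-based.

step 1: normalize row 0 (÷-3) = (1, 0, 1/3, 0)
  row 1: subtract 2×row0 = (0, -2, -8/3, 0)
  row 2: subtract -3×row0 = (0, 1, 2, -3)
step 2: normalize row 1 (÷-2) = (0, 1, 4/3, 0)
  row 2: subtract 1×row1 = (0, 0, 2/3, -3)
step 3: normalize row 2 (÷2/3) = (0, 0, 1, -9/2)
  row 0: subtract 1/3×row2 = (1, 0, 0, 3/2)
  row 1: subtract 4/3×row2 = (0, 1, 0, 6)

rank = 3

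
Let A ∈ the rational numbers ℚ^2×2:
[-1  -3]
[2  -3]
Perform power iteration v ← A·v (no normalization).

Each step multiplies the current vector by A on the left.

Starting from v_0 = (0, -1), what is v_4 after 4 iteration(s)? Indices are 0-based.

v_4 = (24, 87)

v_0 = (0, -1).
v_1 = A·v_0 = (3, 3).
v_2 = A·v_1 = (-12, -3).
v_3 = A·v_2 = (21, -15).
v_4 = A·v_3 = (24, 87).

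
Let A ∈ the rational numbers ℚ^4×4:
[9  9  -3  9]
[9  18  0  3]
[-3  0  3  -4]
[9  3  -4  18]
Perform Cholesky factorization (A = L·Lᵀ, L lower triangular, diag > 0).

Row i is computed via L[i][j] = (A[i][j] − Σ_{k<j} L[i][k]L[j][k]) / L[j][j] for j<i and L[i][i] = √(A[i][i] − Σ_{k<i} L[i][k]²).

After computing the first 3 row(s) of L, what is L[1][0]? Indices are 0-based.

L[1][0] = 3

Step 1: L[0][0] = √(9) = 3.
  L[1][0] = (9) / L[0][0] = 3.
Step 2: L[1][1] = √(9) = 3.
  L[2][0] = (-3) / L[0][0] = -1.
  L[2][1] = (3) / L[1][1] = 1.
Step 3: L[2][2] = √(1) = 1.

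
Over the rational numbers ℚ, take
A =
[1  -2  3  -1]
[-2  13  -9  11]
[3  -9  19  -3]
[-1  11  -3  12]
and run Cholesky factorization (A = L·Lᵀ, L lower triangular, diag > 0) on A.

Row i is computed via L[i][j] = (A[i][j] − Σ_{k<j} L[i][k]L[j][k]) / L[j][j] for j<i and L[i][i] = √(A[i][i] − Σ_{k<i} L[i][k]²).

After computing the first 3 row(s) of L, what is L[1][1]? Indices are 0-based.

L[1][1] = 3

Step 1: L[0][0] = √(1) = 1.
  L[1][0] = (-2) / L[0][0] = -2.
Step 2: L[1][1] = √(9) = 3.
  L[2][0] = (3) / L[0][0] = 3.
  L[2][1] = (-3) / L[1][1] = -1.
Step 3: L[2][2] = √(9) = 3.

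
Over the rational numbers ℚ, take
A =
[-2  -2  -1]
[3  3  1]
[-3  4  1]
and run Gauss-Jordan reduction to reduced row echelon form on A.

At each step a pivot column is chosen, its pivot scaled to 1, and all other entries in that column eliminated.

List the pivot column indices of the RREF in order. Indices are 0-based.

pivot columns: 0, 1, 2

pivot(0,0)=-2: scale R0 → (1, 1, 1/2)
  clear (1,0): R1 −= (3)R0 → (0, 0, -1/2)
  clear (2,0): R2 −= (-3)R0 → (0, 7, 5/2)
pivot(1,1): swap R1↔R2
pivot(1,1)=7: scale R1 → (0, 1, 5/14)
  clear (0,1): R0 −= (1)R1 → (1, 0, 1/7)
pivot(2,2)=-1/2: scale R2 → (0, 0, 1)
  clear (0,2): R0 −= (1/7)R2 → (1, 0, 0)
  clear (1,2): R1 −= (5/14)R2 → (0, 1, 0)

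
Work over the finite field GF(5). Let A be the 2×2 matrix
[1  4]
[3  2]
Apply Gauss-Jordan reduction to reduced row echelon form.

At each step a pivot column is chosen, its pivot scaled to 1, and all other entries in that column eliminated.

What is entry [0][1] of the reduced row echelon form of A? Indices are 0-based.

step 1: normalize row 0 (÷1) = (1, 4)
  row 1: subtract 3×row0 = (0, 0)
skip col 1 (zero from row 1)

M[0][1] = 4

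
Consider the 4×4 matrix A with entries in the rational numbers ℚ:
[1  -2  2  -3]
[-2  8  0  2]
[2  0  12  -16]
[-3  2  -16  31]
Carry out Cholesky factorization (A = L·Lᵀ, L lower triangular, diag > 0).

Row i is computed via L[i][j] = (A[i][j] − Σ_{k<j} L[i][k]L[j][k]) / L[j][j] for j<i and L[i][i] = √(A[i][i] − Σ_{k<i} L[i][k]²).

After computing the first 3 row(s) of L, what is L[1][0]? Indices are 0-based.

Step 1: L[0][0] = √(1) = 1.
  L[1][0] = (-2) / L[0][0] = -2.
Step 2: L[1][1] = √(4) = 2.
  L[2][0] = (2) / L[0][0] = 2.
  L[2][1] = (4) / L[1][1] = 2.
Step 3: L[2][2] = √(4) = 2.

L[1][0] = -2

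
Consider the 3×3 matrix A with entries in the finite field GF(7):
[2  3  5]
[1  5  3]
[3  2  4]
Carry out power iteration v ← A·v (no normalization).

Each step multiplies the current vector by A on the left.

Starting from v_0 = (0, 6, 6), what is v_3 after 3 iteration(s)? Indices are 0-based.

v_0 = (0, 6, 6).
v_1 = A·v_0 = (6, 6, 1).
v_2 = A·v_1 = (0, 4, 6).
v_3 = A·v_2 = (0, 3, 4).

v_3 = (0, 3, 4)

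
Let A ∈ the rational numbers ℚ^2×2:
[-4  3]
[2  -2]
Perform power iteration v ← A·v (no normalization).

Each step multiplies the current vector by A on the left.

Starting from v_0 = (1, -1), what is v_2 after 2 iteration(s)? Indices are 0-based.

v_2 = (40, -22)

v_0 = (1, -1).
v_1 = A·v_0 = (-7, 4).
v_2 = A·v_1 = (40, -22).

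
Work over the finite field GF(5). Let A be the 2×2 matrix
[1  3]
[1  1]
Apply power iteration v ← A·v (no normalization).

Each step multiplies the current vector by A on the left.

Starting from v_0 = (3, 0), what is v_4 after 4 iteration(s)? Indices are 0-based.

v_0 = (3, 0).
v_1 = A·v_0 = (3, 3).
v_2 = A·v_1 = (2, 1).
v_3 = A·v_2 = (0, 3).
v_4 = A·v_3 = (4, 3).

v_4 = (4, 3)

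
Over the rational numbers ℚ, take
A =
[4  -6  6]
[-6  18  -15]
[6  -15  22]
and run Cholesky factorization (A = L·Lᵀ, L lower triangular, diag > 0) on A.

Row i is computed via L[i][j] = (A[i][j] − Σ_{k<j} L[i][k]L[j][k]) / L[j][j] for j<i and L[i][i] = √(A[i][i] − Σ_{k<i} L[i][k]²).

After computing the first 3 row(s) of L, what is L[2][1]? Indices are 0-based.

Step 1: L[0][0] = √(4) = 2.
  L[1][0] = (-6) / L[0][0] = -3.
Step 2: L[1][1] = √(9) = 3.
  L[2][0] = (6) / L[0][0] = 3.
  L[2][1] = (-6) / L[1][1] = -2.
Step 3: L[2][2] = √(9) = 3.

L[2][1] = -2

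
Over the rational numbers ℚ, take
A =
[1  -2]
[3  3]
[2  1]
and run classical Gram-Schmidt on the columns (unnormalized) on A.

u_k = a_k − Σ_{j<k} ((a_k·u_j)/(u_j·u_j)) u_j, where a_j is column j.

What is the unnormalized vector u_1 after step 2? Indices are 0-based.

u_1 = (-37/14, 15/14, -2/7)

Step 1: u_0 = a_0 = (1, 3, 2).
Step 2: u_1 = a_1 − (9/14)·u_0 = (-37/14, 15/14, -2/7).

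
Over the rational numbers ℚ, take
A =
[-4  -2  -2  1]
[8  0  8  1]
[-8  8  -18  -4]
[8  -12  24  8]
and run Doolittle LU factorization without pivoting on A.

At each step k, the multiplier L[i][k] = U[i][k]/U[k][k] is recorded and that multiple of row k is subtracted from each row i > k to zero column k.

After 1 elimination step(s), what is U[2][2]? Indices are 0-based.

Step 1: pivot at (0,0) is -4.
  row1 ← row1 − (-2)·row0  ⇒  L[1][0]=-2, U row1=(0, -4, 4, 3)
  row2 ← row2 − (2)·row0  ⇒  L[2][0]=2, U row2=(0, 12, -14, -6)
  row3 ← row3 − (-2)·row0  ⇒  L[3][0]=-2, U row3=(0, -16, 20, 10)

U[2][2] = -14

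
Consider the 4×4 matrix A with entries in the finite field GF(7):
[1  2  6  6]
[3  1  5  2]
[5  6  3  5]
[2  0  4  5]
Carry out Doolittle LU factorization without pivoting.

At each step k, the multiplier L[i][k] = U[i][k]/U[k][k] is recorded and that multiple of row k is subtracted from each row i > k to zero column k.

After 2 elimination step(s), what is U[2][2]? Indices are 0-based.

U[2][2] = 3

[col 0] pivot 1
  R1 -= 3*R0 → (0, 2, 1, 5)  (L[1][0] := 3)
  R2 -= 5*R0 → (0, 3, 1, 3)  (L[2][0] := 5)
  R3 -= 2*R0 → (0, 3, 6, 0)  (L[3][0] := 2)
[col 1] pivot 2
  R2 -= 5*R1 → (0, 0, 3, 6)  (L[2][1] := 5)
  R3 -= 5*R1 → (0, 0, 1, 3)  (L[3][1] := 5)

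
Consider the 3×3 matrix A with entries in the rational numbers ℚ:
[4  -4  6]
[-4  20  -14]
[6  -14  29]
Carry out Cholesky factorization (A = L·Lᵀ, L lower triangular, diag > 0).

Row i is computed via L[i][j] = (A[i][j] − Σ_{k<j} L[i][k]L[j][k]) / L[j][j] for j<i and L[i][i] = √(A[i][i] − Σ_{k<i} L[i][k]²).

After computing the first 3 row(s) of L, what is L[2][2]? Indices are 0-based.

L[2][2] = 4

Step 1: L[0][0] = √(4) = 2.
  L[1][0] = (-4) / L[0][0] = -2.
Step 2: L[1][1] = √(16) = 4.
  L[2][0] = (6) / L[0][0] = 3.
  L[2][1] = (-8) / L[1][1] = -2.
Step 3: L[2][2] = √(16) = 4.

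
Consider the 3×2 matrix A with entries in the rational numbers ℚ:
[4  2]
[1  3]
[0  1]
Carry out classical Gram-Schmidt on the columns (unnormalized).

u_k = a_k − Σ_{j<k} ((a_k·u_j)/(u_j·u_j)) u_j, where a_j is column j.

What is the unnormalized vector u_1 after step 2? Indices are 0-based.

Step 1: u_0 = a_0 = (4, 1, 0).
Step 2: u_1 = a_1 − (11/17)·u_0 = (-10/17, 40/17, 1).

u_1 = (-10/17, 40/17, 1)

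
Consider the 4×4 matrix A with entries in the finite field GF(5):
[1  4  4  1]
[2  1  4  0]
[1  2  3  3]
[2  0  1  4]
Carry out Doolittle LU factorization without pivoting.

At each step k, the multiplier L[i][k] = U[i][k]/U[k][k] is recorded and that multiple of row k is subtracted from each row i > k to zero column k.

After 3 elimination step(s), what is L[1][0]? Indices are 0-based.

L[1][0] = 2

k=0: U[0][0]=1
  eliminate (1,0): mult=2, new row 1: (0, 3, 1, 3); set L[1][0]=2
  eliminate (2,0): mult=1, new row 2: (0, 3, 4, 2); set L[2][0]=1
  eliminate (3,0): mult=2, new row 3: (0, 2, 3, 2); set L[3][0]=2
k=1: U[1][1]=3
  eliminate (2,1): mult=1, new row 2: (0, 0, 3, 4); set L[2][1]=1
  eliminate (3,1): mult=4, new row 3: (0, 0, 4, 0); set L[3][1]=4
k=2: U[2][2]=3
  eliminate (3,2): mult=3, new row 3: (0, 0, 0, 3); set L[3][2]=3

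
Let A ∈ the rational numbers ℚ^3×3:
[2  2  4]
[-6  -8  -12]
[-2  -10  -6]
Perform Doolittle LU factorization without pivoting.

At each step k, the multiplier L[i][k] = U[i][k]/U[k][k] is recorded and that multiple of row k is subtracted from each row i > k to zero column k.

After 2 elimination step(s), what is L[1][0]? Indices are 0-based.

L[1][0] = -3

[col 0] pivot 2
  R1 -= -3*R0 → (0, -2, 0)  (L[1][0] := -3)
  R2 -= -1*R0 → (0, -8, -2)  (L[2][0] := -1)
[col 1] pivot -2
  R2 -= 4*R1 → (0, 0, -2)  (L[2][1] := 4)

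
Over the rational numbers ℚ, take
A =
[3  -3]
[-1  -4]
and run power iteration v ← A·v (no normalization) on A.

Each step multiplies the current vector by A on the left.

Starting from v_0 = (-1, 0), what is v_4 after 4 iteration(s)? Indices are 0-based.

v_0 = (-1, 0).
v_1 = A·v_0 = (-3, 1).
v_2 = A·v_1 = (-12, -1).
v_3 = A·v_2 = (-33, 16).
v_4 = A·v_3 = (-147, -31).

v_4 = (-147, -31)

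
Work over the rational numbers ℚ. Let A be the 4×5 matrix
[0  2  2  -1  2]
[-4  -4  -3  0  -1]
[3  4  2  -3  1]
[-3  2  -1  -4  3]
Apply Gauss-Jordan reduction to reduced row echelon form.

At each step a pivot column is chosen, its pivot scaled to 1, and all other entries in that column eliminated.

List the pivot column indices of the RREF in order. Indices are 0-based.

step 1: exchange rows 0,1
step 1: normalize row 0 (÷-4) = (1, 1, 3/4, 0, 1/4)
  row 2: subtract 3×row0 = (0, 1, -1/4, -3, 1/4)
  row 3: subtract -3×row0 = (0, 5, 5/4, -4, 15/4)
step 2: normalize row 1 (÷2) = (0, 1, 1, -1/2, 1)
  row 0: subtract 1×row1 = (1, 0, -1/4, 1/2, -3/4)
  row 2: subtract 1×row1 = (0, 0, -5/4, -5/2, -3/4)
  row 3: subtract 5×row1 = (0, 0, -15/4, -3/2, -5/4)
step 3: normalize row 2 (÷-5/4) = (0, 0, 1, 2, 3/5)
  row 0: subtract -1/4×row2 = (1, 0, 0, 1, -3/5)
  row 1: subtract 1×row2 = (0, 1, 0, -5/2, 2/5)
  row 3: subtract -15/4×row2 = (0, 0, 0, 6, 1)
step 4: normalize row 3 (÷6) = (0, 0, 0, 1, 1/6)
  row 0: subtract 1×row3 = (1, 0, 0, 0, -23/30)
  row 1: subtract -5/2×row3 = (0, 1, 0, 0, 49/60)
  row 2: subtract 2×row3 = (0, 0, 1, 0, 4/15)

pivot columns: 0, 1, 2, 3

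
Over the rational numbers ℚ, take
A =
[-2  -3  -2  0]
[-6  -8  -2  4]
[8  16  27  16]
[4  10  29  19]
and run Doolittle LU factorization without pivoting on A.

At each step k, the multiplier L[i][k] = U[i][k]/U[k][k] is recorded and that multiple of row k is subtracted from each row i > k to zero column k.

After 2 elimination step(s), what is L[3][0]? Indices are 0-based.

L[3][0] = -2

Step 1: pivot at (0,0) is -2.
  row1 ← row1 − (3)·row0  ⇒  L[1][0]=3, U row1=(0, 1, 4, 4)
  row2 ← row2 − (-4)·row0  ⇒  L[2][0]=-4, U row2=(0, 4, 19, 16)
  row3 ← row3 − (-2)·row0  ⇒  L[3][0]=-2, U row3=(0, 4, 25, 19)
Step 2: pivot at (1,1) is 1.
  row2 ← row2 − (4)·row1  ⇒  L[2][1]=4, U row2=(0, 0, 3, 0)
  row3 ← row3 − (4)·row1  ⇒  L[3][1]=4, U row3=(0, 0, 9, 3)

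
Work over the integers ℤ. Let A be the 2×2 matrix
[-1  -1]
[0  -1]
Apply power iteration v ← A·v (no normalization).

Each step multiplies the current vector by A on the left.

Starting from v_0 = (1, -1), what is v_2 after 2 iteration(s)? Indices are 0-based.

v_2 = (-1, -1)

v_0 = (1, -1).
v_1 = A·v_0 = (0, 1).
v_2 = A·v_1 = (-1, -1).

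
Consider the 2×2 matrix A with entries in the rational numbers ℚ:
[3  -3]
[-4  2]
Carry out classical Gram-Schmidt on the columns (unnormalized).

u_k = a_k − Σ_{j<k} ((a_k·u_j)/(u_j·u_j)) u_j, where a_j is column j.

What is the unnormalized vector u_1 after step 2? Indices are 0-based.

u_1 = (-24/25, -18/25)

Step 1: u_0 = a_0 = (3, -4).
Step 2: u_1 = a_1 − (-17/25)·u_0 = (-24/25, -18/25).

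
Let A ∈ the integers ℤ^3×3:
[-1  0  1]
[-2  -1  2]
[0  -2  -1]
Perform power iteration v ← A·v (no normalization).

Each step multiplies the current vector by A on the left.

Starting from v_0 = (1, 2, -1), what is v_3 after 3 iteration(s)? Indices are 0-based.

v_3 = (16, 28, -23)

v_0 = (1, 2, -1).
v_1 = A·v_0 = (-2, -6, -3).
v_2 = A·v_1 = (-1, 4, 15).
v_3 = A·v_2 = (16, 28, -23).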